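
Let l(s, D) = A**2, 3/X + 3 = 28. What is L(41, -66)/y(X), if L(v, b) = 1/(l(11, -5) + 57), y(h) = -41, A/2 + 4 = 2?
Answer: -1/2993 ≈ -0.00033411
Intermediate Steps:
A = -4 (A = -8 + 2*2 = -8 + 4 = -4)
X = 3/25 (X = 3/(-3 + 28) = 3/25 ≈ 0.12000)
l(s, D) = 16 (l(s, D) = (-4)**2 = 16)
L(v, b) = 1/73 (L(v, b) = 1/(16 + 57) = 1/73)
L(41, -66)/y(X) = (1/73)/(-41) = (1/73)*(-1/41) = -1/2993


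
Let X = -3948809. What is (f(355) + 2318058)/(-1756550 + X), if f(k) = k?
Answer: -2318413/5705359 ≈ -0.40636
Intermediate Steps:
(f(355) + 2318058)/(-1756550 + X) = (355 + 2318058)/(-1756550 - 3948809) = 2318413/(-5705359) = 2318413*(-1/5705359) = -2318413/5705359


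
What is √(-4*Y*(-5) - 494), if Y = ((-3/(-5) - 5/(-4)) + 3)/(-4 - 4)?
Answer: I*√8098/4 ≈ 22.497*I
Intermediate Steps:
Y = -97/160 (Y = ((-3*(-⅕) - 5*(-¼)) + 3)/(-8) = ((⅗ + 5/4) + 3)*(-⅛) = (37/20 + 3)*(-⅛) = (97/20)*(-⅛) = -97/160 ≈ -0.60625)
√(-4*Y*(-5) - 494) = √(-4*(-97/160)*(-5) - 494) = √((97/40)*(-5) - 494) = √(-97/8 - 494) = √(-4049/8) = I*√8098/4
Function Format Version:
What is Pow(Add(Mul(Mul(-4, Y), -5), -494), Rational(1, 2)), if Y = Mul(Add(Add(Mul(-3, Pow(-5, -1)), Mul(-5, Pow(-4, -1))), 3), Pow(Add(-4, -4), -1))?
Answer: Mul(Rational(1, 4), I, Pow(8098, Rational(1, 2))) ≈ Mul(22.497, I)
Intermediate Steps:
Y = Rational(-97, 160) (Y = Mul(Add(Add(Mul(-3, Rational(-1, 5)), Mul(-5, Rational(-1, 4))), 3), Pow(-8, -1)) = Mul(Add(Add(Rational(3, 5), Rational(5, 4)), 3), Rational(-1, 8)) = Mul(Add(Rational(37, 20), 3), Rational(-1, 8)) = Mul(Rational(97, 20), Rational(-1, 8)) = Rational(-97, 160) ≈ -0.60625)
Pow(Add(Mul(Mul(-4, Y), -5), -494), Rational(1, 2)) = Pow(Add(Mul(Mul(-4, Rational(-97, 160)), -5), -494), Rational(1, 2)) = Pow(Add(Mul(Rational(97, 40), -5), -494), Rational(1, 2)) = Pow(Add(Rational(-97, 8), -494), Rational(1, 2)) = Pow(Rational(-4049, 8), Rational(1, 2)) = Mul(Rational(1, 4), I, Pow(8098, Rational(1, 2)))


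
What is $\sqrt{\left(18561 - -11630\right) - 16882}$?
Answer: $\sqrt{13309} \approx 115.36$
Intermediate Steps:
$\sqrt{\left(18561 - -11630\right) - 16882} = \sqrt{\left(18561 + 11630\right) - 16882} = \sqrt{30191 - 16882} = \sqrt{13309}$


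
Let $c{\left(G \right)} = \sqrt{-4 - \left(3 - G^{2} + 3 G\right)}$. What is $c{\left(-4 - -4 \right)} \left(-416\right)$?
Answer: $- 416 i \sqrt{7} \approx - 1100.6 i$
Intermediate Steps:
$c{\left(G \right)} = \sqrt{-7 + G^{2} - 3 G}$ ($c{\left(G \right)} = \sqrt{-4 - \left(3 - G^{2} + 3 G\right)} = \sqrt{-7 + G^{2} - 3 G}$)
$c{\left(-4 - -4 \right)} \left(-416\right) = \sqrt{-7 + \left(-4 - -4\right)^{2} - 3 \left(-4 - -4\right)} \left(-416\right) = \sqrt{-7 + \left(-4 + 4\right)^{2} - 3 \left(-4 + 4\right)} \left(-416\right) = \sqrt{-7 + 0^{2} - 0} \left(-416\right) = \sqrt{-7 + 0 + 0} \left(-416\right) = \sqrt{-7} \left(-416\right) = i \sqrt{7} \left(-416\right) = - 416 i \sqrt{7}$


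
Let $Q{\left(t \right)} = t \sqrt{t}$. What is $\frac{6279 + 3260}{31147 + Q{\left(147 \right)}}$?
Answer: $\frac{297111233}{966959086} - \frac{9815631 \sqrt{3}}{966959086} \approx 0.28968$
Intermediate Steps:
$Q{\left(t \right)} = t^{\frac{3}{2}}$
$\frac{6279 + 3260}{31147 + Q{\left(147 \right)}} = \frac{6279 + 3260}{31147 + 147^{\frac{3}{2}}} = \frac{9539}{31147 + 1029 \sqrt{3}}$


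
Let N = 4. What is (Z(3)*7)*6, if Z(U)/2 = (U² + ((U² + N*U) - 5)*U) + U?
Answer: 5040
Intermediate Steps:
Z(U) = 2*U + 2*U² + 2*U*(-5 + U² + 4*U) (Z(U) = 2*((U² + ((U² + 4*U) - 5)*U) + U) = 2*((U² + (-5 + U² + 4*U)*U) + U) = 2*((U² + U*(-5 + U² + 4*U)) + U) = 2*(U + U² + U*(-5 + U² + 4*U)) = 2*U + 2*U² + 2*U*(-5 + U² + 4*U))
(Z(3)*7)*6 = ((2*3*(-4 + 3² + 5*3))*7)*6 = ((2*3*(-4 + 9 + 15))*7)*6 = ((2*3*20)*7)*6 = (120*7)*6 = 840*6 = 5040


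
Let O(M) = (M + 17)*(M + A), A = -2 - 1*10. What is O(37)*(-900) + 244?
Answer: -1214756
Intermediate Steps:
A = -12 (A = -2 - 10 = -12)
O(M) = (-12 + M)*(17 + M) (O(M) = (M + 17)*(M - 12) = (17 + M)*(-12 + M) = (-12 + M)*(17 + M))
O(37)*(-900) + 244 = (-204 + 37² + 5*37)*(-900) + 244 = (-204 + 1369 + 185)*(-900) + 244 = 1350*(-900) + 244 = -1215000 + 244 = -1214756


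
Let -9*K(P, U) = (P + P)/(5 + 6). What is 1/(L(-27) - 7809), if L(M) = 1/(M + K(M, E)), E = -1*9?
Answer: -291/2272430 ≈ -0.00012806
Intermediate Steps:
E = -9
K(P, U) = -2*P/99 (K(P, U) = -(P + P)/(9*(5 + 6)) = -2*P/(9*11) = -2*P/99)
L(M) = 99/(97*M) (L(M) = 1/(M - 2*M/99) = 1/(97*M/99) = 99/(97*M))
1/(L(-27) - 7809) = 1/((99/97)/(-27) - 7809) = 1/((99/97)*(-1/27) - 7809) = 1/(-11/291 - 7809) = 1/(-2272430/291) = -291/2272430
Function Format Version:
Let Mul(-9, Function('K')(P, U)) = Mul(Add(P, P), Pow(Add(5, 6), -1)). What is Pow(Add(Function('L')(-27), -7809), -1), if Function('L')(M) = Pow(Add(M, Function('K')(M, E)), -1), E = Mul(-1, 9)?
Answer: Rational(-291, 2272430) ≈ -0.00012806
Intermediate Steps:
E = -9
Function('K')(P, U) = Mul(Rational(-2, 99), P) (Function('K')(P, U) = Mul(Rational(-1, 9), Mul(Add(P, P), Pow(Add(5, 6), -1))) = Mul(Rational(-1, 9), Mul(Mul(2, P), Pow(11, -1))) = Mul(Rational(-1, 9), Mul(Mul(2, P), Rational(1, 11))) = Mul(Rational(-1, 9), Mul(Rational(2, 11), P)) = Mul(Rational(-2, 99), P))
Function('L')(M) = Mul(Rational(99, 97), Pow(M, -1)) (Function('L')(M) = Pow(Add(M, Mul(Rational(-2, 99), M)), -1) = Pow(Mul(Rational(97, 99), M), -1) = Mul(Rational(99, 97), Pow(M, -1)))
Pow(Add(Function('L')(-27), -7809), -1) = Pow(Add(Mul(Rational(99, 97), Pow(-27, -1)), -7809), -1) = Pow(Add(Mul(Rational(99, 97), Rational(-1, 27)), -7809), -1) = Pow(Add(Rational(-11, 291), -7809), -1) = Pow(Rational(-2272430, 291), -1) = Rational(-291, 2272430)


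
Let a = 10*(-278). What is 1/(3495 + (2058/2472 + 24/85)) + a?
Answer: -340366326520/122433943 ≈ -2780.0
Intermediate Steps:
a = -2780
1/(3495 + (2058/2472 + 24/85)) + a = 1/(3495 + (2058/2472 + 24/85)) - 2780 = 1/(3495 + (2058*(1/2472) + 24*(1/85))) - 2780 = 1/(3495 + (343/412 + 24/85)) - 2780 = 1/(3495 + 39043/35020) - 2780 = 1/(122433943/35020) - 2780 = 35020/122433943 - 2780 = -340366326520/122433943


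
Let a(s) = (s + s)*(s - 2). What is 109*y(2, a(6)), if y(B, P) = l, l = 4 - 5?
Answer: -109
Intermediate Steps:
l = -1
a(s) = 2*s*(-2 + s) (a(s) = (2*s)*(-2 + s) = 2*s*(-2 + s))
y(B, P) = -1
109*y(2, a(6)) = 109*(-1) = -109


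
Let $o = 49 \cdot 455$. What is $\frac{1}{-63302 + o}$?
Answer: $- \frac{1}{41007} \approx -2.4386 \cdot 10^{-5}$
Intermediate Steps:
$o = 22295$
$\frac{1}{-63302 + o} = \frac{1}{-63302 + 22295} = \frac{1}{-41007} = - \frac{1}{41007}$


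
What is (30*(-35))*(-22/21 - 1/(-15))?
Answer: 1030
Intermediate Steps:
(30*(-35))*(-22/21 - 1/(-15)) = -1050*(-22*1/21 - 1*(-1/15)) = -1050*(-22/21 + 1/15) = -1050*(-103/105) = 1030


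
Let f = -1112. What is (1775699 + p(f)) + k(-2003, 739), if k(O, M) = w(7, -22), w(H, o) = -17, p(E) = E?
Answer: 1774570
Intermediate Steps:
k(O, M) = -17
(1775699 + p(f)) + k(-2003, 739) = (1775699 - 1112) - 17 = 1774587 - 17 = 1774570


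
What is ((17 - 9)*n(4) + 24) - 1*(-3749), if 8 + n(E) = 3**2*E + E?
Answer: 4029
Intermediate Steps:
n(E) = -8 + 10*E (n(E) = -8 + (3**2*E + E) = -8 + (9*E + E) = -8 + 10*E)
((17 - 9)*n(4) + 24) - 1*(-3749) = ((17 - 9)*(-8 + 10*4) + 24) - 1*(-3749) = (8*(-8 + 40) + 24) + 3749 = (8*32 + 24) + 3749 = (256 + 24) + 3749 = 280 + 3749 = 4029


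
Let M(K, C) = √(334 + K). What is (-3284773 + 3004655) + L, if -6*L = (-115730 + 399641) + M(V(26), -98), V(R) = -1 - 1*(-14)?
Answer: -654873/2 - √347/6 ≈ -3.2744e+5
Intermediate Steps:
V(R) = 13 (V(R) = -1 + 14 = 13)
L = -94637/2 - √347/6 (L = -((-115730 + 399641) + √(334 + 13))/6 = -(283911 + √347)/6 = -94637/2 - √347/6 ≈ -47322.)
(-3284773 + 3004655) + L = (-3284773 + 3004655) + (-94637/2 - √347/6) = -280118 + (-94637/2 - √347/6) = -654873/2 - √347/6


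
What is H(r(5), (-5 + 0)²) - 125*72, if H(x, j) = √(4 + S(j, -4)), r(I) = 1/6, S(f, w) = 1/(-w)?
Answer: -9000 + √17/2 ≈ -8997.9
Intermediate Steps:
S(f, w) = -1/w
r(I) = ⅙
H(x, j) = √17/2 (H(x, j) = √(4 - 1/(-4)) = √(4 - 1*(-¼)) = √(4 + ¼) = √(17/4) = √17/2)
H(r(5), (-5 + 0)²) - 125*72 = √17/2 - 125*72 = √17/2 - 9000 = -9000 + √17/2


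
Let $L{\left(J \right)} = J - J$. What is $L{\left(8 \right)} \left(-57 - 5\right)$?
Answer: $0$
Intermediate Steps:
$L{\left(J \right)} = 0$
$L{\left(8 \right)} \left(-57 - 5\right) = 0 \left(-57 - 5\right) = 0 \left(-62\right) = 0$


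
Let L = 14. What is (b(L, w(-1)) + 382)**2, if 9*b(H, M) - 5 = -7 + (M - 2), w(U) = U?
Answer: 11785489/81 ≈ 1.4550e+5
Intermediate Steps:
b(H, M) = -4/9 + M/9 (b(H, M) = 5/9 + (-7 + (M - 2))/9 = 5/9 + (-7 + (-2 + M))/9 = 5/9 + (-9 + M)/9 = 5/9 + (-1 + M/9) = -4/9 + M/9)
(b(L, w(-1)) + 382)**2 = ((-4/9 + (1/9)*(-1)) + 382)**2 = ((-4/9 - 1/9) + 382)**2 = (-5/9 + 382)**2 = (3433/9)**2 = 11785489/81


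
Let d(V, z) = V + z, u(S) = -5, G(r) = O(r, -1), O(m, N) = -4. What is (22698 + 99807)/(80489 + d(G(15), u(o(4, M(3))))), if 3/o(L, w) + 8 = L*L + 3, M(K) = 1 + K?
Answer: 24501/16096 ≈ 1.5222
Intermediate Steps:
o(L, w) = 3/(-5 + L²) (o(L, w) = 3/(-8 + (L*L + 3)) = 3/(-8 + (L² + 3)) = 3/(-8 + (3 + L²)) = 3/(-5 + L²))
G(r) = -4
(22698 + 99807)/(80489 + d(G(15), u(o(4, M(3))))) = (22698 + 99807)/(80489 + (-4 - 5)) = 122505/(80489 - 9) = 122505/80480 = 122505*(1/80480) = 24501/16096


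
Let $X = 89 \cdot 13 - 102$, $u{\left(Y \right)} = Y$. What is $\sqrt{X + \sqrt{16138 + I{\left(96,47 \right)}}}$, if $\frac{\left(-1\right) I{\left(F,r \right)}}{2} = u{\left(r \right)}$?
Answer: $\sqrt{1055 + 2 \sqrt{4011}} \approx 34.375$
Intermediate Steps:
$I{\left(F,r \right)} = - 2 r$
$X = 1055$ ($X = 1157 - 102 = 1055$)
$\sqrt{X + \sqrt{16138 + I{\left(96,47 \right)}}} = \sqrt{1055 + \sqrt{16138 - 94}} = \sqrt{1055 + \sqrt{16044}} = \sqrt{1055 + 2 \sqrt{4011}}$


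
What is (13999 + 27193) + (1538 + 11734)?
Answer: 54464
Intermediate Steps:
(13999 + 27193) + (1538 + 11734) = 41192 + 13272 = 54464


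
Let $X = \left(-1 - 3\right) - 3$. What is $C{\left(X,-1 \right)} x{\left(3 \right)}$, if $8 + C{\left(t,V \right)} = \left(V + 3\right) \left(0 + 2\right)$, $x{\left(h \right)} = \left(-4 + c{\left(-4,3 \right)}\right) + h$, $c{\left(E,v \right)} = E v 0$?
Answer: $4$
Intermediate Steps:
$c{\left(E,v \right)} = 0$
$x{\left(h \right)} = -4 + h$ ($x{\left(h \right)} = \left(-4 + 0\right) + h = -4 + h$)
$X = -7$ ($X = -4 - 3 = -7$)
$C{\left(t,V \right)} = -2 + 2 V$ ($C{\left(t,V \right)} = -8 + \left(V + 3\right) \left(0 + 2\right) = -8 + \left(3 + V\right) 2 = -8 + \left(6 + 2 V\right) = -2 + 2 V$)
$C{\left(X,-1 \right)} x{\left(3 \right)} = \left(-2 + 2 \left(-1\right)\right) \left(-4 + 3\right) = \left(-2 - 2\right) \left(-1\right) = \left(-4\right) \left(-1\right) = 4$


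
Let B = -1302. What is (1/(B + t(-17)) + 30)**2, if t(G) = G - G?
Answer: 1525605481/1695204 ≈ 899.95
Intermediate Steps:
t(G) = 0
(1/(B + t(-17)) + 30)**2 = (1/(-1302 + 0) + 30)**2 = (1/(-1302) + 30)**2 = (-1/1302 + 30)**2 = (39059/1302)**2 = 1525605481/1695204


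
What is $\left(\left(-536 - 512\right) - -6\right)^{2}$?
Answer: $1085764$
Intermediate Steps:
$\left(\left(-536 - 512\right) - -6\right)^{2} = \left(-1048 + \left(-692 + 698\right)\right)^{2} = \left(-1048 + 6\right)^{2} = \left(-1042\right)^{2} = 1085764$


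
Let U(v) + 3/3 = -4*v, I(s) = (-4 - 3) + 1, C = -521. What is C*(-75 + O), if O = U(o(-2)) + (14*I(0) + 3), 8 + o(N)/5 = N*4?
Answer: -84923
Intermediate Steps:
I(s) = -6 (I(s) = -7 + 1 = -6)
o(N) = -40 + 20*N (o(N) = -40 + 5*(N*4) = -40 + 5*(4*N) = -40 + 20*N)
U(v) = -1 - 4*v
O = 238 (O = (-1 - 4*(-40 + 20*(-2))) + (14*(-6) + 3) = (-1 - 4*(-40 - 40)) + (-84 + 3) = (-1 - 4*(-80)) - 81 = (-1 + 320) - 81 = 319 - 81 = 238)
C*(-75 + O) = -521*(-75 + 238) = -521*163 = -84923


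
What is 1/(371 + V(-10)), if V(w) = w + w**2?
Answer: 1/461 ≈ 0.0021692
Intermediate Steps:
1/(371 + V(-10)) = 1/(371 - 10*(1 - 10)) = 1/(371 - 10*(-9)) = 1/(371 + 90) = 1/461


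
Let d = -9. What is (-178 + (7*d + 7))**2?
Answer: 54756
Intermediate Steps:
(-178 + (7*d + 7))**2 = (-178 + (7*(-9) + 7))**2 = (-178 + (-63 + 7))**2 = (-178 - 56)**2 = (-234)**2 = 54756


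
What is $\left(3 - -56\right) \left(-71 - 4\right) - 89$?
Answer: $-4514$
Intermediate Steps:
$\left(3 - -56\right) \left(-71 - 4\right) - 89 = \left(3 + 56\right) \left(-75\right) - 89 = 59 \left(-75\right) - 89 = -4425 - 89 = -4514$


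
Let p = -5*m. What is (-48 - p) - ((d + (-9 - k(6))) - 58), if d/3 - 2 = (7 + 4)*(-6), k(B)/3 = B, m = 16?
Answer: 309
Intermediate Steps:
k(B) = 3*B
d = -192 (d = 6 + 3*((7 + 4)*(-6)) = 6 + 3*(11*(-6)) = 6 + 3*(-66) = 6 - 198 = -192)
p = -80 (p = -5*16 = -80)
(-48 - p) - ((d + (-9 - k(6))) - 58) = (-48 - 1*(-80)) - ((-192 + (-9 - 3*6)) - 58) = (-48 + 80) - ((-192 + (-9 - 1*18)) - 58) = 32 - ((-192 + (-9 - 18)) - 58) = 32 - ((-192 - 27) - 58) = 32 - (-219 - 58) = 32 - 1*(-277) = 32 + 277 = 309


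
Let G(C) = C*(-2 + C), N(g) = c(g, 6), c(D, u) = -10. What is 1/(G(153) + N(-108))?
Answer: 1/23093 ≈ 4.3303e-5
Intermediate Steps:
N(g) = -10
1/(G(153) + N(-108)) = 1/(153*(-2 + 153) - 10) = 1/(153*151 - 10) = 1/(23103 - 10) = 1/23093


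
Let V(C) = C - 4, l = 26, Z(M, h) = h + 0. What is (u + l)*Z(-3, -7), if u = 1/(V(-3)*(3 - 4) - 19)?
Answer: -2177/12 ≈ -181.42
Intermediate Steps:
Z(M, h) = h
V(C) = -4 + C
u = -1/12 (u = 1/((-4 - 3)*(3 - 4) - 19) = 1/(-7*(-1) - 19) = 1/(7 - 19) = 1/(-12) = -1/12 ≈ -0.083333)
(u + l)*Z(-3, -7) = (-1/12 + 26)*(-7) = (311/12)*(-7) = -2177/12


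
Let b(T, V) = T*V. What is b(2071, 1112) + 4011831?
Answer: 6314783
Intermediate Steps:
b(2071, 1112) + 4011831 = 2071*1112 + 4011831 = 2302952 + 4011831 = 6314783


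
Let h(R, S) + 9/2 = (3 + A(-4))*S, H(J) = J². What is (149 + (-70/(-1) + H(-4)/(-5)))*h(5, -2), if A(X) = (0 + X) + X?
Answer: 11869/10 ≈ 1186.9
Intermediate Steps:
A(X) = 2*X (A(X) = X + X = 2*X)
h(R, S) = -9/2 - 5*S (h(R, S) = -9/2 + (3 + 2*(-4))*S = -9/2 + (3 - 8)*S = -9/2 - 5*S)
(149 + (-70/(-1) + H(-4)/(-5)))*h(5, -2) = (149 + (-70/(-1) + (-4)²/(-5)))*(-9/2 - 5*(-2)) = (149 + (-70*(-1) + 16*(-⅕)))*(-9/2 + 10) = (149 + (70 - 16/5))*(11/2) = (149 + 334/5)*(11/2) = (1079/5)*(11/2) = 11869/10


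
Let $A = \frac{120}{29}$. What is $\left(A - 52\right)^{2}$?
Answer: $\frac{1926544}{841} \approx 2290.8$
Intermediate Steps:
$A = \frac{120}{29}$ ($A = 120 \cdot \frac{1}{29} = \frac{120}{29} \approx 4.1379$)
$\left(A - 52\right)^{2} = \left(\frac{120}{29} - 52\right)^{2} = \left(- \frac{1388}{29}\right)^{2} = \frac{1926544}{841}$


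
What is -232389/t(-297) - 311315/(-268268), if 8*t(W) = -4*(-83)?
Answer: -124659225359/22266244 ≈ -5598.6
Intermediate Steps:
t(W) = 83/2 (t(W) = (-4*(-83))/8 = (⅛)*332 = 83/2)
-232389/t(-297) - 311315/(-268268) = -232389/83/2 - 311315/(-268268) = -232389*2/83 - 311315*(-1/268268) = -464778/83 + 311315/268268 = -124659225359/22266244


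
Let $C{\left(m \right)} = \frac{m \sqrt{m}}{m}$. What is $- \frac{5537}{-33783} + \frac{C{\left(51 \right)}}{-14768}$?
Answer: $\frac{5537}{33783} - \frac{\sqrt{51}}{14768} \approx 0.16342$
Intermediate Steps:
$C{\left(m \right)} = \sqrt{m}$ ($C{\left(m \right)} = \frac{m^{\frac{3}{2}}}{m} = \sqrt{m}$)
$- \frac{5537}{-33783} + \frac{C{\left(51 \right)}}{-14768} = - \frac{5537}{-33783} + \frac{\sqrt{51}}{-14768} = \left(-5537\right) \left(- \frac{1}{33783}\right) + \sqrt{51} \left(- \frac{1}{14768}\right) = \frac{5537}{33783} - \frac{\sqrt{51}}{14768}$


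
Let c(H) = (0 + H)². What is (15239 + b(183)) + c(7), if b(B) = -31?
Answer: 15257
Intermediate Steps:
c(H) = H²
(15239 + b(183)) + c(7) = (15239 - 31) + 7² = 15208 + 49 = 15257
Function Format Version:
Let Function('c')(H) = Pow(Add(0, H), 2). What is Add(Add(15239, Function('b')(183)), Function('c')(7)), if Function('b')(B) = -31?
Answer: 15257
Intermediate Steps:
Function('c')(H) = Pow(H, 2)
Add(Add(15239, Function('b')(183)), Function('c')(7)) = Add(Add(15239, -31), Pow(7, 2)) = Add(15208, 49) = 15257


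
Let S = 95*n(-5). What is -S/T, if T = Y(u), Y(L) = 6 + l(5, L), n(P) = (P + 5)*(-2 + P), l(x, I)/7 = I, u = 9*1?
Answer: 0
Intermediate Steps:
u = 9
l(x, I) = 7*I
n(P) = (-2 + P)*(5 + P) (n(P) = (5 + P)*(-2 + P) = (-2 + P)*(5 + P))
Y(L) = 6 + 7*L
S = 0 (S = 95*(-10 + (-5)² + 3*(-5)) = 95*(-10 + 25 - 15) = 95*0 = 0)
T = 69 (T = 6 + 7*9 = 6 + 63 = 69)
-S/T = -0/69 = -1*0 = 0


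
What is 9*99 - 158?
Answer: 733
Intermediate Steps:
9*99 - 158 = 891 - 158 = 733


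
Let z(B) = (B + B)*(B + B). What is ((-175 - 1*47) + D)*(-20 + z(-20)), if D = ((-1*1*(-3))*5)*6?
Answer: -208560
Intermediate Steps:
z(B) = 4*B² (z(B) = (2*B)*(2*B) = 4*B²)
D = 90 (D = (-1*(-3)*5)*6 = (3*5)*6 = 15*6 = 90)
((-175 - 1*47) + D)*(-20 + z(-20)) = ((-175 - 1*47) + 90)*(-20 + 4*(-20)²) = ((-175 - 47) + 90)*(-20 + 4*400) = (-222 + 90)*(-20 + 1600) = -132*1580 = -208560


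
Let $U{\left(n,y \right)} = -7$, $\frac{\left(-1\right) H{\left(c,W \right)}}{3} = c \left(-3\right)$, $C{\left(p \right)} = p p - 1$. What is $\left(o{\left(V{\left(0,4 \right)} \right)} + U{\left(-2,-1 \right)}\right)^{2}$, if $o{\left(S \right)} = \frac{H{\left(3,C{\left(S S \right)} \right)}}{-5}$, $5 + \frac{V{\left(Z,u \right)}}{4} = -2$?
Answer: $\frac{3844}{25} \approx 153.76$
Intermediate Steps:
$C{\left(p \right)} = -1 + p^{2}$ ($C{\left(p \right)} = p^{2} - 1 = -1 + p^{2}$)
$H{\left(c,W \right)} = 9 c$ ($H{\left(c,W \right)} = - 3 c \left(-3\right) = - 3 \left(- 3 c\right) = 9 c$)
$V{\left(Z,u \right)} = -28$ ($V{\left(Z,u \right)} = -20 + 4 \left(-2\right) = -20 - 8 = -28$)
$o{\left(S \right)} = - \frac{27}{5}$ ($o{\left(S \right)} = \frac{9 \cdot 3}{-5} = 27 \left(- \frac{1}{5}\right) = - \frac{27}{5}$)
$\left(o{\left(V{\left(0,4 \right)} \right)} + U{\left(-2,-1 \right)}\right)^{2} = \left(- \frac{27}{5} - 7\right)^{2} = \left(- \frac{62}{5}\right)^{2} = \frac{3844}{25}$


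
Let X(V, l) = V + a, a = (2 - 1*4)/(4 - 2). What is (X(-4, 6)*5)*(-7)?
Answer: 175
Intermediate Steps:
a = -1 (a = (2 - 4)/2 = -2*1/2 = -1)
X(V, l) = -1 + V (X(V, l) = V - 1 = -1 + V)
(X(-4, 6)*5)*(-7) = ((-1 - 4)*5)*(-7) = -5*5*(-7) = -25*(-7) = 175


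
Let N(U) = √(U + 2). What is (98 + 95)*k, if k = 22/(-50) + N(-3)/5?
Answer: -2123/25 + 193*I/5 ≈ -84.92 + 38.6*I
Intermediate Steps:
N(U) = √(2 + U)
k = -11/25 + I/5 (k = 22/(-50) + √(2 - 3)/5 = 22*(-1/50) + √(-1)*(⅕) = -11/25 + I*(⅕) = -11/25 + I/5 ≈ -0.44 + 0.2*I)
(98 + 95)*k = (98 + 95)*(-11/25 + I/5) = 193*(-11/25 + I/5) = -2123/25 + 193*I/5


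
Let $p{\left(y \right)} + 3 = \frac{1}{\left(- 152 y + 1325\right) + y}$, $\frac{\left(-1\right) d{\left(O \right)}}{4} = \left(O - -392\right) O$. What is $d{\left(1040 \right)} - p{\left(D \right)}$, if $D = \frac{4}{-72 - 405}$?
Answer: $- \frac{3768644971070}{632629} \approx -5.9571 \cdot 10^{6}$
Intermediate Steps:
$d{\left(O \right)} = - 4 O \left(392 + O\right)$ ($d{\left(O \right)} = - 4 \left(O - -392\right) O = - 4 \left(O + 392\right) O = - 4 \left(392 + O\right) O = - 4 O \left(392 + O\right)$)
$D = - \frac{4}{477}$ ($D = \frac{4}{-477} = 4 \left(- \frac{1}{477}\right) = - \frac{4}{477} \approx -0.0083857$)
$p{\left(y \right)} = -3 + \frac{1}{1325 - 151 y}$ ($p{\left(y \right)} = -3 + \frac{1}{\left(- 152 y + 1325\right) + y} = -3 + \frac{1}{\left(1325 - 152 y\right) + y} = -3 + \frac{1}{1325 - 151 y}$)
$d{\left(1040 \right)} - p{\left(D \right)} = \left(-4\right) 1040 \left(392 + 1040\right) - \frac{3974 - - \frac{604}{159}}{-1325 + 151 \left(- \frac{4}{477}\right)} = \left(-4\right) 1040 \cdot 1432 - \frac{3974 + \frac{604}{159}}{-1325 - \frac{604}{477}} = -5957120 - \frac{1}{- \frac{632629}{477}} \cdot \frac{632470}{159} = -5957120 - \left(- \frac{477}{632629}\right) \frac{632470}{159} = -5957120 - - \frac{1897410}{632629} = -5957120 + \frac{1897410}{632629} = - \frac{3768644971070}{632629}$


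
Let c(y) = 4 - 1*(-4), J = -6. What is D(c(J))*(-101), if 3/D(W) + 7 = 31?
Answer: -101/8 ≈ -12.625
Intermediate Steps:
c(y) = 8 (c(y) = 4 + 4 = 8)
D(W) = ⅛ (D(W) = 3/(-7 + 31) = 3/24 = 3*(1/24) = ⅛)
D(c(J))*(-101) = (⅛)*(-101) = -101/8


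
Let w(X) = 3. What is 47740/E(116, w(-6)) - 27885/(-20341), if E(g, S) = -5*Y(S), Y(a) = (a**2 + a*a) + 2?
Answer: -48414542/101705 ≈ -476.03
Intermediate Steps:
Y(a) = 2 + 2*a**2 (Y(a) = (a**2 + a**2) + 2 = 2*a**2 + 2 = 2 + 2*a**2)
E(g, S) = -10 - 10*S**2 (E(g, S) = -5*(2 + 2*S**2) = -10 - 10*S**2)
47740/E(116, w(-6)) - 27885/(-20341) = 47740/(-10 - 10*3**2) - 27885/(-20341) = 47740/(-10 - 10*9) - 27885*(-1/20341) = 47740/(-10 - 90) + 27885/20341 = 47740/(-100) + 27885/20341 = 47740*(-1/100) + 27885/20341 = -2387/5 + 27885/20341 = -48414542/101705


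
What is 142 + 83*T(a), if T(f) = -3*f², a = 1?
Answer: -107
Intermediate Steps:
142 + 83*T(a) = 142 + 83*(-3*1²) = 142 + 83*(-3*1) = 142 + 83*(-3) = 142 - 249 = -107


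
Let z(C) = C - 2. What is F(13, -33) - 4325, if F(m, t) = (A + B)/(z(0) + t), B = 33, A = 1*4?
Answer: -151412/35 ≈ -4326.1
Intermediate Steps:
A = 4
z(C) = -2 + C
F(m, t) = 37/(-2 + t) (F(m, t) = (4 + 33)/((-2 + 0) + t) = 37/(-2 + t))
F(13, -33) - 4325 = 37/(-2 - 33) - 4325 = 37/(-35) - 4325 = 37*(-1/35) - 4325 = -37/35 - 4325 = -151412/35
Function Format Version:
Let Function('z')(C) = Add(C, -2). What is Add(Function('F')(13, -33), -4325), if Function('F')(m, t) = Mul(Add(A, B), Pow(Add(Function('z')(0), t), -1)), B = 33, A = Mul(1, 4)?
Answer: Rational(-151412, 35) ≈ -4326.1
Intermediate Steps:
A = 4
Function('z')(C) = Add(-2, C)
Function('F')(m, t) = Mul(37, Pow(Add(-2, t), -1)) (Function('F')(m, t) = Mul(Add(4, 33), Pow(Add(Add(-2, 0), t), -1)) = Mul(37, Pow(Add(-2, t), -1)))
Add(Function('F')(13, -33), -4325) = Add(Mul(37, Pow(Add(-2, -33), -1)), -4325) = Add(Mul(37, Pow(-35, -1)), -4325) = Add(Mul(37, Rational(-1, 35)), -4325) = Add(Rational(-37, 35), -4325) = Rational(-151412, 35)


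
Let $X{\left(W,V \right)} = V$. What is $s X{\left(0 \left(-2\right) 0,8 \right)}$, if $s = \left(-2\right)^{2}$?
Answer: $32$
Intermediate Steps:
$s = 4$
$s X{\left(0 \left(-2\right) 0,8 \right)} = 4 \cdot 8 = 32$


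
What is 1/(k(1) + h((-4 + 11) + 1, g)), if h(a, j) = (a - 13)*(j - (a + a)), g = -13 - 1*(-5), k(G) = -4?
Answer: 1/116 ≈ 0.0086207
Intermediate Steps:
g = -8 (g = -13 + 5 = -8)
h(a, j) = (-13 + a)*(j - 2*a)
1/(k(1) + h((-4 + 11) + 1, g)) = 1/(-4 + (-13*(-8) - 2*((-4 + 11) + 1)**2 + 26*((-4 + 11) + 1) + ((-4 + 11) + 1)*(-8))) = 1/(-4 + (104 - 2*(7 + 1)**2 + 26*(7 + 1) + (7 + 1)*(-8))) = 1/(-4 + (104 - 2*8**2 + 26*8 + 8*(-8))) = 1/(-4 + (104 - 2*64 + 208 - 64)) = 1/(-4 + (104 - 128 + 208 - 64)) = 1/(-4 + 120) = 1/116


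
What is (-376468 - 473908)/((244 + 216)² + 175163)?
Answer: -850376/386763 ≈ -2.1987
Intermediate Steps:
(-376468 - 473908)/((244 + 216)² + 175163) = -850376/(460² + 175163) = -850376/(211600 + 175163) = -850376/386763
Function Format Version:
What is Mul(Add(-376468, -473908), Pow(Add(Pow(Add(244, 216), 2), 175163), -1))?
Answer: Rational(-850376, 386763) ≈ -2.1987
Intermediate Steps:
Mul(Add(-376468, -473908), Pow(Add(Pow(Add(244, 216), 2), 175163), -1)) = Mul(-850376, Pow(Add(Pow(460, 2), 175163), -1)) = Mul(-850376, Pow(Add(211600, 175163), -1)) = Mul(-850376, Pow(386763, -1)) = Mul(-850376, Rational(1, 386763)) = Rational(-850376, 386763)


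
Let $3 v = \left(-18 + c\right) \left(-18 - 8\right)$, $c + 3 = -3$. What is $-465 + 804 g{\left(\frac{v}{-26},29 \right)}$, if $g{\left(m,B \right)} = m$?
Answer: $-6897$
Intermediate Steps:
$c = -6$ ($c = -3 - 3 = -6$)
$v = 208$ ($v = \frac{\left(-18 - 6\right) \left(-18 - 8\right)}{3} = \frac{\left(-24\right) \left(-26\right)}{3} = \frac{1}{3} \cdot 624 = 208$)
$-465 + 804 g{\left(\frac{v}{-26},29 \right)} = -465 + 804 \frac{208}{-26} = -465 + 804 \cdot 208 \left(- \frac{1}{26}\right) = -465 + 804 \left(-8\right) = -465 - 6432 = -6897$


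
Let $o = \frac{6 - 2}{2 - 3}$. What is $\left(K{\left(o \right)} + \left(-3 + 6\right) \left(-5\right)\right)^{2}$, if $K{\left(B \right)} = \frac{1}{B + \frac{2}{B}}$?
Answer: $\frac{18769}{81} \approx 231.72$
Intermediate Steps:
$o = -4$ ($o = \frac{4}{-1} = 4 \left(-1\right) = -4$)
$\left(K{\left(o \right)} + \left(-3 + 6\right) \left(-5\right)\right)^{2} = \left(- \frac{4}{2 + \left(-4\right)^{2}} + \left(-3 + 6\right) \left(-5\right)\right)^{2} = \left(- \frac{4}{2 + 16} + 3 \left(-5\right)\right)^{2} = \left(- \frac{4}{18} - 15\right)^{2} = \left(\left(-4\right) \frac{1}{18} - 15\right)^{2} = \left(- \frac{2}{9} - 15\right)^{2} = \left(- \frac{137}{9}\right)^{2} = \frac{18769}{81}$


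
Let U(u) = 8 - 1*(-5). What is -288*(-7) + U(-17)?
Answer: 2029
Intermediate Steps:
U(u) = 13 (U(u) = 8 + 5 = 13)
-288*(-7) + U(-17) = -288*(-7) + 13 = 2016 + 13 = 2029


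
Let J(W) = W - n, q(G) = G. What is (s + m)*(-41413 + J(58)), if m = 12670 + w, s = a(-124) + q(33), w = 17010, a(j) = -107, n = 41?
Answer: -1225569976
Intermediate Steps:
J(W) = -41 + W (J(W) = W - 1*41 = W - 41 = -41 + W)
s = -74 (s = -107 + 33 = -74)
m = 29680 (m = 12670 + 17010 = 29680)
(s + m)*(-41413 + J(58)) = (-74 + 29680)*(-41413 + (-41 + 58)) = 29606*(-41413 + 17) = 29606*(-41396) = -1225569976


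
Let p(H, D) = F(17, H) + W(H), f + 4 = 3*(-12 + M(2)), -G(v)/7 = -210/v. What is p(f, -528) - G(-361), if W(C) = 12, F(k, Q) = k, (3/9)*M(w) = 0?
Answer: 11939/361 ≈ 33.072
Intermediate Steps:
M(w) = 0 (M(w) = 3*0 = 0)
G(v) = 1470/v (G(v) = -(-1470)/v = 1470/v)
f = -40 (f = -4 + 3*(-12 + 0) = -4 + 3*(-12) = -4 - 36 = -40)
p(H, D) = 29 (p(H, D) = 17 + 12 = 29)
p(f, -528) - G(-361) = 29 - 1470/(-361) = 29 - 1470*(-1)/361 = 29 - 1*(-1470/361) = 29 + 1470/361 = 11939/361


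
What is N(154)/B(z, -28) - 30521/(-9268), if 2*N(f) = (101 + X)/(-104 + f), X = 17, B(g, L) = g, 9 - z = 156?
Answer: 15984467/4865700 ≈ 3.2851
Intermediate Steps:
z = -147 (z = 9 - 1*156 = 9 - 156 = -147)
N(f) = 59/(-104 + f) (N(f) = ((101 + 17)/(-104 + f))/2 = (118/(-104 + f))/2 = 59/(-104 + f))
N(154)/B(z, -28) - 30521/(-9268) = (59/(-104 + 154))/(-147) - 30521/(-9268) = (59/50)*(-1/147) - 30521*(-1/9268) = (59*(1/50))*(-1/147) + 30521/9268 = (59/50)*(-1/147) + 30521/9268 = -59/7350 + 30521/9268 = 15984467/4865700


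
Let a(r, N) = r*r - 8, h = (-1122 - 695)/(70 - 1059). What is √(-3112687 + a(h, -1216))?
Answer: I*√5755366814/43 ≈ 1764.3*I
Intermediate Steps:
h = 79/43 (h = -1817/(-989) = -1817*(-1/989) = 79/43 ≈ 1.8372)
a(r, N) = -8 + r² (a(r, N) = r² - 8 = -8 + r²)
√(-3112687 + a(h, -1216)) = √(-3112687 + (-8 + (79/43)²)) = √(-3112687 + (-8 + 6241/1849)) = √(-3112687 - 8551/1849) = √(-5755366814/1849) = I*√5755366814/43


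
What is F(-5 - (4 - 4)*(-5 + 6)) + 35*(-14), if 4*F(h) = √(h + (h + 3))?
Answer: -490 + I*√7/4 ≈ -490.0 + 0.66144*I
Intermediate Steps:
F(h) = √(3 + 2*h)/4 (F(h) = √(h + (h + 3))/4 = √(h + (3 + h))/4 = √(3 + 2*h)/4)
F(-5 - (4 - 4)*(-5 + 6)) + 35*(-14) = √(3 + 2*(-5 - (4 - 4)*(-5 + 6)))/4 + 35*(-14) = √(3 + 2*(-5 - 0))/4 - 490 = √(3 + 2*(-5 - 1*0))/4 - 490 = √(3 + 2*(-5 + 0))/4 - 490 = √(3 + 2*(-5))/4 - 490 = √(3 - 10)/4 - 490 = √(-7)/4 - 490 = (I*√7)/4 - 490 = I*√7/4 - 490 = -490 + I*√7/4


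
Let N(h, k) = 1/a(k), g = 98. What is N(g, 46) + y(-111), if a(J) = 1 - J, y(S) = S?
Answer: -4996/45 ≈ -111.02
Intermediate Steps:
N(h, k) = 1/(1 - k)
N(g, 46) + y(-111) = -1/(-1 + 46) - 111 = -1/45 - 111 = -4996/45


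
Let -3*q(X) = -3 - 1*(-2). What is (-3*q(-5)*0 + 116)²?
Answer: 13456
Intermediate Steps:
q(X) = ⅓ (q(X) = -(-3 - 1*(-2))/3 = -(-3 + 2)/3 = -⅓*(-1) = ⅓)
(-3*q(-5)*0 + 116)² = (-3*⅓*0 + 116)² = (-1*0 + 116)² = (0 + 116)² = 116² = 13456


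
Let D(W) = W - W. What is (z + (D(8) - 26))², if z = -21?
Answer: 2209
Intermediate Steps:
D(W) = 0
(z + (D(8) - 26))² = (-21 + (0 - 26))² = (-21 - 26)² = (-47)² = 2209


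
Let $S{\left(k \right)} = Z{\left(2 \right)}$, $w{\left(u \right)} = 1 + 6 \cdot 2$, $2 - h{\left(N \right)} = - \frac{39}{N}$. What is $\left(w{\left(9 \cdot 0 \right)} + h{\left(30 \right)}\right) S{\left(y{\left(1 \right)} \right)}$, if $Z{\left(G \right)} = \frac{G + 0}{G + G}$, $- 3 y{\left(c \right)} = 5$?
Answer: $\frac{163}{20} \approx 8.15$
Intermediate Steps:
$y{\left(c \right)} = - \frac{5}{3}$ ($y{\left(c \right)} = \left(- \frac{1}{3}\right) 5 = - \frac{5}{3}$)
$Z{\left(G \right)} = \frac{1}{2}$ ($Z{\left(G \right)} = \frac{G}{2 G} = G \frac{1}{2 G} = \frac{1}{2}$)
$h{\left(N \right)} = 2 + \frac{39}{N}$ ($h{\left(N \right)} = 2 - - \frac{39}{N} = 2 + \frac{39}{N}$)
$w{\left(u \right)} = 13$ ($w{\left(u \right)} = 1 + 12 = 13$)
$S{\left(k \right)} = \frac{1}{2}$
$\left(w{\left(9 \cdot 0 \right)} + h{\left(30 \right)}\right) S{\left(y{\left(1 \right)} \right)} = \left(13 + \left(2 + \frac{39}{30}\right)\right) \frac{1}{2} = \left(13 + \left(2 + 39 \cdot \frac{1}{30}\right)\right) \frac{1}{2} = \left(13 + \left(2 + \frac{13}{10}\right)\right) \frac{1}{2} = \left(13 + \frac{33}{10}\right) \frac{1}{2} = \frac{163}{10} \cdot \frac{1}{2} = \frac{163}{20}$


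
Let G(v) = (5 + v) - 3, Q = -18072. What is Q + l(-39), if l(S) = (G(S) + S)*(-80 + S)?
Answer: -9028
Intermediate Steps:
G(v) = 2 + v
l(S) = (-80 + S)*(2 + 2*S) (l(S) = ((2 + S) + S)*(-80 + S) = (2 + 2*S)*(-80 + S) = (-80 + S)*(2 + 2*S))
Q + l(-39) = -18072 + (-160 - 158*(-39) + 2*(-39)**2) = -18072 + (-160 + 6162 + 2*1521) = -18072 + (-160 + 6162 + 3042) = -18072 + 9044 = -9028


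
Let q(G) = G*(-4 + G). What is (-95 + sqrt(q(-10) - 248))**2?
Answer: 8917 - 1140*I*sqrt(3) ≈ 8917.0 - 1974.5*I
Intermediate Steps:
(-95 + sqrt(q(-10) - 248))**2 = (-95 + sqrt(-10*(-4 - 10) - 248))**2 = (-95 + sqrt(-10*(-14) - 248))**2 = (-95 + sqrt(140 - 248))**2 = (-95 + sqrt(-108))**2 = (-95 + 6*I*sqrt(3))**2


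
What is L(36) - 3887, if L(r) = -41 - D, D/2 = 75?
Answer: -4078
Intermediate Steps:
D = 150 (D = 2*75 = 150)
L(r) = -191 (L(r) = -41 - 1*150 = -41 - 150 = -191)
L(36) - 3887 = -191 - 3887 = -4078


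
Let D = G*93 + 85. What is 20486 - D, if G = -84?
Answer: 28213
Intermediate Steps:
D = -7727 (D = -84*93 + 85 = -7812 + 85 = -7727)
20486 - D = 20486 - 1*(-7727) = 20486 + 7727 = 28213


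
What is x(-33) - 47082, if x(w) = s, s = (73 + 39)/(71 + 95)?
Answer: -3907750/83 ≈ -47081.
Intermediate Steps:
s = 56/83 (s = 112/166 = 112*(1/166) = 56/83 ≈ 0.67470)
x(w) = 56/83
x(-33) - 47082 = 56/83 - 47082 = -3907750/83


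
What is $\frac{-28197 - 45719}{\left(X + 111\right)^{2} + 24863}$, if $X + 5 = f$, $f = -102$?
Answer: $- \frac{73916}{24879} \approx -2.971$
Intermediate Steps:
$X = -107$ ($X = -5 - 102 = -107$)
$\frac{-28197 - 45719}{\left(X + 111\right)^{2} + 24863} = \frac{-28197 - 45719}{\left(-107 + 111\right)^{2} + 24863} = - \frac{73916}{4^{2} + 24863} = - \frac{73916}{16 + 24863} = - \frac{73916}{24879}$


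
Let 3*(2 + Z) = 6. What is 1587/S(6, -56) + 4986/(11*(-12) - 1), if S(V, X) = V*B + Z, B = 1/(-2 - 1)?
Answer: -221043/266 ≈ -830.99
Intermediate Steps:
Z = 0 (Z = -2 + (⅓)*6 = -2 + 2 = 0)
B = -⅓ (B = 1/(-3) = -⅓ ≈ -0.33333)
S(V, X) = -V/3 (S(V, X) = V*(-⅓) + 0 = -V/3 + 0 = -V/3)
1587/S(6, -56) + 4986/(11*(-12) - 1) = 1587/((-⅓*6)) + 4986/(11*(-12) - 1) = 1587/(-2) + 4986/(-132 - 1) = 1587*(-½) + 4986/(-133) = -1587/2 + 4986*(-1/133) = -1587/2 - 4986/133 = -221043/266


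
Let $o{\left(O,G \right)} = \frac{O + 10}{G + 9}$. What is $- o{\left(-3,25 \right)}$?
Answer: $- \frac{7}{34} \approx -0.20588$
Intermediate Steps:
$o{\left(O,G \right)} = \frac{10 + O}{9 + G}$
$- o{\left(-3,25 \right)} = - \frac{10 - 3}{9 + 25} = - \frac{7}{34}$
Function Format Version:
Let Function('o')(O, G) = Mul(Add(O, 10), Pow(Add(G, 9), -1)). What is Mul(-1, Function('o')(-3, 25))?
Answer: Rational(-7, 34) ≈ -0.20588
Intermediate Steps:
Function('o')(O, G) = Mul(Pow(Add(9, G), -1), Add(10, O)) (Function('o')(O, G) = Mul(Add(10, O), Pow(Add(9, G), -1)) = Mul(Pow(Add(9, G), -1), Add(10, O)))
Mul(-1, Function('o')(-3, 25)) = Mul(-1, Mul(Pow(Add(9, 25), -1), Add(10, -3))) = Mul(-1, Mul(Pow(34, -1), 7)) = Mul(-1, Mul(Rational(1, 34), 7)) = Mul(-1, Rational(7, 34)) = Rational(-7, 34)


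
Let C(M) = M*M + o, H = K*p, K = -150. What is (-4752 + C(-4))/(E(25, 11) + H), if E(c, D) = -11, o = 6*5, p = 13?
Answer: 4706/1961 ≈ 2.3998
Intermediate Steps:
o = 30
H = -1950 (H = -150*13 = -1950)
C(M) = 30 + M² (C(M) = M*M + 30 = M² + 30 = 30 + M²)
(-4752 + C(-4))/(E(25, 11) + H) = (-4752 + (30 + (-4)²))/(-11 - 1950) = (-4752 + (30 + 16))/(-1961) = (-4752 + 46)*(-1/1961) = -4706*(-1/1961) = 4706/1961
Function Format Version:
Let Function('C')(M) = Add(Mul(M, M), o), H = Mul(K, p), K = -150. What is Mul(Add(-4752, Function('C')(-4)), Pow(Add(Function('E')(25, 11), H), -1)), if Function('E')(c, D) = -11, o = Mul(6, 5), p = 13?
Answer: Rational(4706, 1961) ≈ 2.3998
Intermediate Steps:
o = 30
H = -1950 (H = Mul(-150, 13) = -1950)
Function('C')(M) = Add(30, Pow(M, 2)) (Function('C')(M) = Add(Mul(M, M), 30) = Add(Pow(M, 2), 30) = Add(30, Pow(M, 2)))
Mul(Add(-4752, Function('C')(-4)), Pow(Add(Function('E')(25, 11), H), -1)) = Mul(Add(-4752, Add(30, Pow(-4, 2))), Pow(Add(-11, -1950), -1)) = Mul(Add(-4752, Add(30, 16)), Pow(-1961, -1)) = Mul(Add(-4752, 46), Rational(-1, 1961)) = Mul(-4706, Rational(-1, 1961)) = Rational(4706, 1961)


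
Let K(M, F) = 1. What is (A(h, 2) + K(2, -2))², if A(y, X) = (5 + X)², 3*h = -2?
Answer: 2500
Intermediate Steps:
h = -⅔ (h = (⅓)*(-2) = -⅔ ≈ -0.66667)
(A(h, 2) + K(2, -2))² = ((5 + 2)² + 1)² = (7² + 1)² = (49 + 1)² = 50² = 2500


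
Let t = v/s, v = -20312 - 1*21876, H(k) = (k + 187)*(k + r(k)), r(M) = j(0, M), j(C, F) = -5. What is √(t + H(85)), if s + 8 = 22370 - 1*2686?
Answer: 3*√58496142963/4919 ≈ 147.51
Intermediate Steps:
r(M) = -5
s = 19676 (s = -8 + (22370 - 1*2686) = -8 + (22370 - 2686) = -8 + 19684 = 19676)
H(k) = (-5 + k)*(187 + k) (H(k) = (k + 187)*(k - 5) = (187 + k)*(-5 + k) = (-5 + k)*(187 + k))
v = -42188 (v = -20312 - 21876 = -42188)
t = -10547/4919 (t = -42188/19676 = -42188*1/19676 = -10547/4919 ≈ -2.1441)
√(t + H(85)) = √(-10547/4919 + (-935 + 85² + 182*85)) = √(-10547/4919 + (-935 + 7225 + 15470)) = √(-10547/4919 + 21760) = √(107026893/4919) = 3*√58496142963/4919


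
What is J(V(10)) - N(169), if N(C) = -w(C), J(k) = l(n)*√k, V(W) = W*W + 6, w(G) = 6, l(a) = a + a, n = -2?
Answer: 6 - 4*√106 ≈ -35.182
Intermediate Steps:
l(a) = 2*a
V(W) = 6 + W² (V(W) = W² + 6 = 6 + W²)
J(k) = -4*√k (J(k) = (2*(-2))*√k = -4*√k)
N(C) = -6 (N(C) = -1*6 = -6)
J(V(10)) - N(169) = -4*√(6 + 10²) - 1*(-6) = -4*√(6 + 100) + 6 = -4*√106 + 6 = 6 - 4*√106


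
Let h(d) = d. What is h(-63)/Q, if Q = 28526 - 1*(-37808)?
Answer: -63/66334 ≈ -0.00094974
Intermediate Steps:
Q = 66334 (Q = 28526 + 37808 = 66334)
h(-63)/Q = -63/66334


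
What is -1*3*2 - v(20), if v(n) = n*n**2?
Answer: -8006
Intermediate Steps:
v(n) = n**3
-1*3*2 - v(20) = -1*3*2 - 1*20**3 = -3*2 - 1*8000 = -6 - 8000 = -8006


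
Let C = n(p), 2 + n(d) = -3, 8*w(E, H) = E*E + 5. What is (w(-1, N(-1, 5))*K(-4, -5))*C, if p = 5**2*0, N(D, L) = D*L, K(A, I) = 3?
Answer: -45/4 ≈ -11.250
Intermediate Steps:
p = 0 (p = 25*0 = 0)
w(E, H) = 5/8 + E**2/8 (w(E, H) = (E*E + 5)/8 = (E**2 + 5)/8 = (5 + E**2)/8 = 5/8 + E**2/8)
n(d) = -5 (n(d) = -2 - 3 = -5)
C = -5
(w(-1, N(-1, 5))*K(-4, -5))*C = ((5/8 + (1/8)*(-1)**2)*3)*(-5) = ((5/8 + (1/8)*1)*3)*(-5) = ((5/8 + 1/8)*3)*(-5) = ((3/4)*3)*(-5) = (9/4)*(-5) = -45/4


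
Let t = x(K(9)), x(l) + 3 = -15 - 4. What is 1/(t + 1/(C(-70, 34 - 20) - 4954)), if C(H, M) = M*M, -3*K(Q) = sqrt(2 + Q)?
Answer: -4758/104677 ≈ -0.045454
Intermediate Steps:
K(Q) = -sqrt(2 + Q)/3
C(H, M) = M**2
x(l) = -22 (x(l) = -3 + (-15 - 4) = -3 - 19 = -22)
t = -22
1/(t + 1/(C(-70, 34 - 20) - 4954)) = 1/(-22 + 1/((34 - 20)**2 - 4954)) = 1/(-22 + 1/(14**2 - 4954)) = 1/(-22 + 1/(196 - 4954)) = 1/(-22 + 1/(-4758)) = 1/(-22 - 1/4758) = 1/(-104677/4758) = -4758/104677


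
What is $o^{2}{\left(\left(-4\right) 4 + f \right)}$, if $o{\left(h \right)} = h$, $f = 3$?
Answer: $169$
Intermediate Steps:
$o^{2}{\left(\left(-4\right) 4 + f \right)} = \left(\left(-4\right) 4 + 3\right)^{2} = \left(-16 + 3\right)^{2} = \left(-13\right)^{2} = 169$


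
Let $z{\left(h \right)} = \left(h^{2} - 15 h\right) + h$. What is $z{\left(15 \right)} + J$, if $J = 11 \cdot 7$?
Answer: $92$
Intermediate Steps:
$J = 77$
$z{\left(h \right)} = h^{2} - 14 h$
$z{\left(15 \right)} + J = 15 \left(-14 + 15\right) + 77 = 15 \cdot 1 + 77 = 15 + 77 = 92$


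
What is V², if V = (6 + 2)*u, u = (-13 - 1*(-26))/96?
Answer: 169/144 ≈ 1.1736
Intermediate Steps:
u = 13/96 (u = (-13 + 26)*(1/96) = 13*(1/96) = 13/96 ≈ 0.13542)
V = 13/12 (V = (6 + 2)*(13/96) = 8*(13/96) = 13/12 ≈ 1.0833)
V² = (13/12)² = 169/144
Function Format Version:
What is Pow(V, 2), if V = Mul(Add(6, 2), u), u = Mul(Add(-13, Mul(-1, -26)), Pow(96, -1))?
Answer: Rational(169, 144) ≈ 1.1736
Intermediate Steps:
u = Rational(13, 96) (u = Mul(Add(-13, 26), Rational(1, 96)) = Mul(13, Rational(1, 96)) = Rational(13, 96) ≈ 0.13542)
V = Rational(13, 12) (V = Mul(Add(6, 2), Rational(13, 96)) = Mul(8, Rational(13, 96)) = Rational(13, 12) ≈ 1.0833)
Pow(V, 2) = Pow(Rational(13, 12), 2) = Rational(169, 144)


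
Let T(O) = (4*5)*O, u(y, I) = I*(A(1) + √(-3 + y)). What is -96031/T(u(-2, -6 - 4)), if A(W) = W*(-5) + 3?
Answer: -96031/900 - 96031*I*√5/1800 ≈ -106.7 - 119.3*I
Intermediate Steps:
A(W) = 3 - 5*W (A(W) = -5*W + 3 = 3 - 5*W)
u(y, I) = I*(-2 + √(-3 + y)) (u(y, I) = I*((3 - 5*1) + √(-3 + y)) = I*((3 - 5) + √(-3 + y)) = I*(-2 + √(-3 + y)))
T(O) = 20*O
-96031/T(u(-2, -6 - 4)) = -96031*1/(20*(-6 - 4)*(-2 + √(-3 - 2))) = -96031*(-1/(200*(-2 + √(-5)))) = -96031*(-1/(200*(-2 + I*√5))) = -96031*1/(20*(20 - 10*I*√5)) = -96031/(400 - 200*I*√5)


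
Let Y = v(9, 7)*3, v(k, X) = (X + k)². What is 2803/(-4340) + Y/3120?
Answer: -22551/56420 ≈ -0.39970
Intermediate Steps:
Y = 768 (Y = (7 + 9)²*3 = 16²*3 = 256*3 = 768)
2803/(-4340) + Y/3120 = 2803/(-4340) + 768/3120 = 2803*(-1/4340) + 768*(1/3120) = -2803/4340 + 16/65 = -22551/56420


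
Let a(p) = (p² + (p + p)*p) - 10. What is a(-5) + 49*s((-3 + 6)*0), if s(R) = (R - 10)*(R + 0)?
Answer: 65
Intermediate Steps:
a(p) = -10 + 3*p² (a(p) = (p² + (2*p)*p) - 10 = (p² + 2*p²) - 10 = 3*p² - 10 = -10 + 3*p²)
s(R) = R*(-10 + R) (s(R) = (-10 + R)*R = R*(-10 + R))
a(-5) + 49*s((-3 + 6)*0) = (-10 + 3*(-5)²) + 49*(((-3 + 6)*0)*(-10 + (-3 + 6)*0)) = (-10 + 3*25) + 49*((3*0)*(-10 + 3*0)) = (-10 + 75) + 49*(0*(-10 + 0)) = 65 + 49*(0*(-10)) = 65 + 49*0 = 65 + 0 = 65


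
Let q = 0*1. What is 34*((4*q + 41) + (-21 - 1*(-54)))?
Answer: 2516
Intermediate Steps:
q = 0
34*((4*q + 41) + (-21 - 1*(-54))) = 34*((4*0 + 41) + (-21 - 1*(-54))) = 34*((0 + 41) + (-21 + 54)) = 34*(41 + 33) = 34*74 = 2516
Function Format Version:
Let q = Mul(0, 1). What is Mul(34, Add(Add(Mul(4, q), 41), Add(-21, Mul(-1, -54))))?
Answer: 2516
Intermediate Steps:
q = 0
Mul(34, Add(Add(Mul(4, q), 41), Add(-21, Mul(-1, -54)))) = Mul(34, Add(Add(Mul(4, 0), 41), Add(-21, Mul(-1, -54)))) = Mul(34, Add(Add(0, 41), Add(-21, 54))) = Mul(34, Add(41, 33)) = Mul(34, 74) = 2516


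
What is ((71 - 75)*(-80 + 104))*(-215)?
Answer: 20640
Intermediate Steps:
((71 - 75)*(-80 + 104))*(-215) = -4*24*(-215) = -96*(-215) = 20640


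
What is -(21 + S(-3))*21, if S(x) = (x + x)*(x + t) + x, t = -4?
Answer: -1260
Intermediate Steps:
S(x) = x + 2*x*(-4 + x) (S(x) = (x + x)*(x - 4) + x = (2*x)*(-4 + x) + x = 2*x*(-4 + x) + x = x + 2*x*(-4 + x))
-(21 + S(-3))*21 = -(21 - 3*(-7 + 2*(-3)))*21 = -(21 - 3*(-7 - 6))*21 = -(21 - 3*(-13))*21 = -(21 + 39)*21 = -1*60*21 = -60*21 = -1260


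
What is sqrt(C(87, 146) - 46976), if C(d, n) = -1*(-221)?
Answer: 3*I*sqrt(5195) ≈ 216.23*I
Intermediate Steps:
C(d, n) = 221
sqrt(C(87, 146) - 46976) = sqrt(221 - 46976) = sqrt(-46755) = 3*I*sqrt(5195)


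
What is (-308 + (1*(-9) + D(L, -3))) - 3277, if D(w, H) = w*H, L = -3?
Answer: -3585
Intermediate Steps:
D(w, H) = H*w
(-308 + (1*(-9) + D(L, -3))) - 3277 = (-308 + (1*(-9) - 3*(-3))) - 3277 = (-308 + (-9 + 9)) - 3277 = (-308 + 0) - 3277 = -308 - 3277 = -3585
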